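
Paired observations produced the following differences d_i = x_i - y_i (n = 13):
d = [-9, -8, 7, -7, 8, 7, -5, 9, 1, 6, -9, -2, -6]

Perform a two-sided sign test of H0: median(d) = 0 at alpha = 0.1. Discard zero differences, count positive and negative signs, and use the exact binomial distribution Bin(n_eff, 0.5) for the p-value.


Step 1: Discard zero differences. Original n = 13; n_eff = number of nonzero differences = 13.
Nonzero differences (with sign): -9, -8, +7, -7, +8, +7, -5, +9, +1, +6, -9, -2, -6
Step 2: Count signs: positive = 6, negative = 7.
Step 3: Under H0: P(positive) = 0.5, so the number of positives S ~ Bin(13, 0.5).
Step 4: Two-sided exact p-value = sum of Bin(13,0.5) probabilities at or below the observed probability = 1.000000.
Step 5: alpha = 0.1. fail to reject H0.

n_eff = 13, pos = 6, neg = 7, p = 1.000000, fail to reject H0.


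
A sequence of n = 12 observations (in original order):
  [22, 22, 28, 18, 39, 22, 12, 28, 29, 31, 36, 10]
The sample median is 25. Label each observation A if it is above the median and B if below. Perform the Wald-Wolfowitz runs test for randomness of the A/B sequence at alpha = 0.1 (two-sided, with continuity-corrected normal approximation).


Step 1: Compute median = 25; label A = above, B = below.
Labels in order: BBABABBAAAAB  (n_A = 6, n_B = 6)
Step 2: Count runs R = 7.
Step 3: Under H0 (random ordering), E[R] = 2*n_A*n_B/(n_A+n_B) + 1 = 2*6*6/12 + 1 = 7.0000.
        Var[R] = 2*n_A*n_B*(2*n_A*n_B - n_A - n_B) / ((n_A+n_B)^2 * (n_A+n_B-1)) = 4320/1584 = 2.7273.
        SD[R] = 1.6514.
Step 4: R = E[R], so z = 0 with no continuity correction.
Step 5: Two-sided p-value via normal approximation = 2*(1 - Phi(|z|)) = 1.000000.
Step 6: alpha = 0.1. fail to reject H0.

R = 7, z = 0.0000, p = 1.000000, fail to reject H0.


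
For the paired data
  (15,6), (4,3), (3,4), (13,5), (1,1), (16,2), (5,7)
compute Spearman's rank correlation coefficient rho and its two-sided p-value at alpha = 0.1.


Step 1: Rank x and y separately (midranks; no ties here).
rank(x): 15->6, 4->3, 3->2, 13->5, 1->1, 16->7, 5->4
rank(y): 6->6, 3->3, 4->4, 5->5, 1->1, 2->2, 7->7
Step 2: d_i = R_x(i) - R_y(i); compute d_i^2.
  (6-6)^2=0, (3-3)^2=0, (2-4)^2=4, (5-5)^2=0, (1-1)^2=0, (7-2)^2=25, (4-7)^2=9
sum(d^2) = 38.
Step 3: rho = 1 - 6*38 / (7*(7^2 - 1)) = 1 - 228/336 = 0.321429.
Step 4: Under H0, t = rho * sqrt((n-2)/(1-rho^2)) = 0.7590 ~ t(5).
Step 5: Two-sided p-value from the t-distribution with 5 df = 0.482072.
Step 6: alpha = 0.1. fail to reject H0.

rho = 0.3214, p = 0.482072, fail to reject H0 at alpha = 0.1.


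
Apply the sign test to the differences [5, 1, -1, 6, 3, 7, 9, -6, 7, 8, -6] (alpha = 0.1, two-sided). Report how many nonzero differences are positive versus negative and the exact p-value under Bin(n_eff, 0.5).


Step 1: Discard zero differences. Original n = 11; n_eff = number of nonzero differences = 11.
Nonzero differences (with sign): +5, +1, -1, +6, +3, +7, +9, -6, +7, +8, -6
Step 2: Count signs: positive = 8, negative = 3.
Step 3: Under H0: P(positive) = 0.5, so the number of positives S ~ Bin(11, 0.5).
Step 4: Two-sided exact p-value = sum of Bin(11,0.5) probabilities at or below the observed probability = 0.226562.
Step 5: alpha = 0.1. fail to reject H0.

n_eff = 11, pos = 8, neg = 3, p = 0.226562, fail to reject H0.


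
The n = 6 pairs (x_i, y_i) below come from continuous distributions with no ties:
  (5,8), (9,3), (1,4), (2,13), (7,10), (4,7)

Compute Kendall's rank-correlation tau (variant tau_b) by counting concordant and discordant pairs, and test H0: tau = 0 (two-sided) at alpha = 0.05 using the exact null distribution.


Step 1: Enumerate the 15 unordered pairs (i,j) with i<j and classify each by sign(x_j-x_i) * sign(y_j-y_i).
  (1,2):dx=+4,dy=-5->D; (1,3):dx=-4,dy=-4->C; (1,4):dx=-3,dy=+5->D; (1,5):dx=+2,dy=+2->C
  (1,6):dx=-1,dy=-1->C; (2,3):dx=-8,dy=+1->D; (2,4):dx=-7,dy=+10->D; (2,5):dx=-2,dy=+7->D
  (2,6):dx=-5,dy=+4->D; (3,4):dx=+1,dy=+9->C; (3,5):dx=+6,dy=+6->C; (3,6):dx=+3,dy=+3->C
  (4,5):dx=+5,dy=-3->D; (4,6):dx=+2,dy=-6->D; (5,6):dx=-3,dy=-3->C
Step 2: C = 7, D = 8, total pairs = 15.
Step 3: tau = (C - D)/(n(n-1)/2) = (7 - 8)/15 = -0.066667.
Step 4: Exact two-sided p-value (enumerate n! = 720 permutations of y under H0): p = 1.000000.
Step 5: alpha = 0.05. fail to reject H0.

tau_b = -0.0667 (C=7, D=8), p = 1.000000, fail to reject H0.


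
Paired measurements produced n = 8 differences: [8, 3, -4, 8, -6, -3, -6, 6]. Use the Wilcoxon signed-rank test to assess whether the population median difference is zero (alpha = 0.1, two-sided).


Step 1: Drop any zero differences (none here) and take |d_i|.
|d| = [8, 3, 4, 8, 6, 3, 6, 6]
Step 2: Midrank |d_i| (ties get averaged ranks).
ranks: |8|->7.5, |3|->1.5, |4|->3, |8|->7.5, |6|->5, |3|->1.5, |6|->5, |6|->5
Step 3: Attach original signs; sum ranks with positive sign and with negative sign.
W+ = 7.5 + 1.5 + 7.5 + 5 = 21.5
W- = 3 + 5 + 1.5 + 5 = 14.5
(Check: W+ + W- = 36 should equal n(n+1)/2 = 36.)
Step 4: Test statistic W = min(W+, W-) = 14.5.
Step 5: Ties in |d|, so use the tie-corrected normal approximation.
        E[W] = n(n+1)/4 = 8*9/4 = 18.
        Tie groups: |d|=3 (t=2), |d|=6 (t=3), |d|=8 (t=2); sum(t^3 - t) = 36.
        Var[W] = n(n+1)(2n+1)/24 - sum(t^3-t)/48 = 1224/24 - 36/48 = 50.25.
        z = (W - E[W]) / sqrt(Var[W]) = (14.5 - 18) / 7.0887 = -0.4937.
        Two-sided p = 2*Phi(z) = 0.621488.
Step 6: alpha = 0.1. fail to reject H0.

W+ = 21.5, W- = 14.5, W = min = 14.5, p = 0.621488, fail to reject H0.


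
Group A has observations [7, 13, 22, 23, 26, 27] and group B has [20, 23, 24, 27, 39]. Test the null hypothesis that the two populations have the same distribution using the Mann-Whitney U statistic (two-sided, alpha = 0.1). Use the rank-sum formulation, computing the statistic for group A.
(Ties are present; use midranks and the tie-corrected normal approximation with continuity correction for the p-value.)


Step 1: Combine and sort all 11 observations; assign midranks.
sorted (value, group): (7,X), (13,X), (20,Y), (22,X), (23,X), (23,Y), (24,Y), (26,X), (27,X), (27,Y), (39,Y)
ranks: 7->1, 13->2, 20->3, 22->4, 23->5.5, 23->5.5, 24->7, 26->8, 27->9.5, 27->9.5, 39->11
Step 2: Rank sum for X: R1 = 1 + 2 + 4 + 5.5 + 8 + 9.5 = 30.
Step 3: U_X = R1 - n1(n1+1)/2 = 30 - 6*7/2 = 30 - 21 = 9.
       U_Y = n1*n2 - U_X = 30 - 9 = 21.
Step 4: Ties are present, so use the tie-corrected normal approximation (with continuity correction) for the p-value.
Step 5: p-value = 0.313093; compare to alpha = 0.1. fail to reject H0.

U_X = 9, p = 0.313093, fail to reject H0 at alpha = 0.1.


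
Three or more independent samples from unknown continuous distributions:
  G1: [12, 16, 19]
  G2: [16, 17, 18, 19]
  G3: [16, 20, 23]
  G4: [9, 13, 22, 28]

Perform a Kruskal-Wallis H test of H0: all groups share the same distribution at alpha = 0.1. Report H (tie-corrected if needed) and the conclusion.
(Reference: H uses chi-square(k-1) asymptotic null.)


Step 1: Combine all N = 14 observations and assign midranks.
sorted (value, group, rank): (9,G4,1), (12,G1,2), (13,G4,3), (16,G1,5), (16,G2,5), (16,G3,5), (17,G2,7), (18,G2,8), (19,G1,9.5), (19,G2,9.5), (20,G3,11), (22,G4,12), (23,G3,13), (28,G4,14)
Step 2: Sum ranks within each group.
R_1 = 16.5 (n_1 = 3)
R_2 = 29.5 (n_2 = 4)
R_3 = 29 (n_3 = 3)
R_4 = 30 (n_4 = 4)
Step 3: H = 12/(N(N+1)) * sum(R_i^2/n_i) - 3(N+1)
     = 12/(14*15) * (16.5^2/3 + 29.5^2/4 + 29^2/3 + 30^2/4) - 3*15
     = 0.057143 * 813.646 - 45
     = 1.494048.
Step 4: Ties present; correction factor C = 1 - 30/(14^3 - 14) = 0.989011. Corrected H = 1.494048 / 0.989011 = 1.510648.
Step 5: Under H0, H ~ chi^2(3); p-value = 0.679815.
Step 6: alpha = 0.1. fail to reject H0.

H = 1.5106, df = 3, p = 0.679815, fail to reject H0.


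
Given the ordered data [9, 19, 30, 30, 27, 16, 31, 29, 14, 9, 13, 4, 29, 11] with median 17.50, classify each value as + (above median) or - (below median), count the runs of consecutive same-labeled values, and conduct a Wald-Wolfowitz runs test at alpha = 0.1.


Step 1: Compute median = 17.50; label A = above, B = below.
Labels in order: BAAAABAABBBBAB  (n_A = 7, n_B = 7)
Step 2: Count runs R = 7.
Step 3: Under H0 (random ordering), E[R] = 2*n_A*n_B/(n_A+n_B) + 1 = 2*7*7/14 + 1 = 8.0000.
        Var[R] = 2*n_A*n_B*(2*n_A*n_B - n_A - n_B) / ((n_A+n_B)^2 * (n_A+n_B-1)) = 8232/2548 = 3.2308.
        SD[R] = 1.7974.
Step 4: Continuity-corrected z = (R + 0.5 - E[R]) / SD[R] = (7 + 0.5 - 8.0000) / 1.7974 = -0.2782.
Step 5: Two-sided p-value via normal approximation = 2*(1 - Phi(|z|)) = 0.780879.
Step 6: alpha = 0.1. fail to reject H0.

R = 7, z = -0.2782, p = 0.780879, fail to reject H0.


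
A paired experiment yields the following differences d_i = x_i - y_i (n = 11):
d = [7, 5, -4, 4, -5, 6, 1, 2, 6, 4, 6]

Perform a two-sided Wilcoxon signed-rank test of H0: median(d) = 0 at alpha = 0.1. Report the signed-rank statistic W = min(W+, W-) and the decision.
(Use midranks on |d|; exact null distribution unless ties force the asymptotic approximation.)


Step 1: Drop any zero differences (none here) and take |d_i|.
|d| = [7, 5, 4, 4, 5, 6, 1, 2, 6, 4, 6]
Step 2: Midrank |d_i| (ties get averaged ranks).
ranks: |7|->11, |5|->6.5, |4|->4, |4|->4, |5|->6.5, |6|->9, |1|->1, |2|->2, |6|->9, |4|->4, |6|->9
Step 3: Attach original signs; sum ranks with positive sign and with negative sign.
W+ = 11 + 6.5 + 4 + 9 + 1 + 2 + 9 + 4 + 9 = 55.5
W- = 4 + 6.5 = 10.5
(Check: W+ + W- = 66 should equal n(n+1)/2 = 66.)
Step 4: Test statistic W = min(W+, W-) = 10.5.
Step 5: Ties in |d|, so use the tie-corrected normal approximation.
        E[W] = n(n+1)/4 = 11*12/4 = 33.
        Tie groups: |d|=4 (t=3), |d|=5 (t=2), |d|=6 (t=3); sum(t^3 - t) = 54.
        Var[W] = n(n+1)(2n+1)/24 - sum(t^3-t)/48 = 3036/24 - 54/48 = 125.375.
        z = (W - E[W]) / sqrt(Var[W]) = (10.5 - 33) / 11.1971 = -2.0094.
        Two-sided p = 2*Phi(z) = 0.044490.
Step 6: alpha = 0.1. reject H0.

W+ = 55.5, W- = 10.5, W = min = 10.5, p = 0.044490, reject H0.


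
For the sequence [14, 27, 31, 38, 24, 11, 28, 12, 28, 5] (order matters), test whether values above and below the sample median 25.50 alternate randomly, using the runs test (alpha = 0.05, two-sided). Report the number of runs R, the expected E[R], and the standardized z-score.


Step 1: Compute median = 25.50; label A = above, B = below.
Labels in order: BAAABBABAB  (n_A = 5, n_B = 5)
Step 2: Count runs R = 7.
Step 3: Under H0 (random ordering), E[R] = 2*n_A*n_B/(n_A+n_B) + 1 = 2*5*5/10 + 1 = 6.0000.
        Var[R] = 2*n_A*n_B*(2*n_A*n_B - n_A - n_B) / ((n_A+n_B)^2 * (n_A+n_B-1)) = 2000/900 = 2.2222.
        SD[R] = 1.4907.
Step 4: Continuity-corrected z = (R - 0.5 - E[R]) / SD[R] = (7 - 0.5 - 6.0000) / 1.4907 = 0.3354.
Step 5: Two-sided p-value via normal approximation = 2*(1 - Phi(|z|)) = 0.737316.
Step 6: alpha = 0.05. fail to reject H0.

R = 7, z = 0.3354, p = 0.737316, fail to reject H0.


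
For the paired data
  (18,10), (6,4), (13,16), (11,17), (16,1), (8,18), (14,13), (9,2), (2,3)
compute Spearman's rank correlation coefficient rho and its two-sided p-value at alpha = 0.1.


Step 1: Rank x and y separately (midranks; no ties here).
rank(x): 18->9, 6->2, 13->6, 11->5, 16->8, 8->3, 14->7, 9->4, 2->1
rank(y): 10->5, 4->4, 16->7, 17->8, 1->1, 18->9, 13->6, 2->2, 3->3
Step 2: d_i = R_x(i) - R_y(i); compute d_i^2.
  (9-5)^2=16, (2-4)^2=4, (6-7)^2=1, (5-8)^2=9, (8-1)^2=49, (3-9)^2=36, (7-6)^2=1, (4-2)^2=4, (1-3)^2=4
sum(d^2) = 124.
Step 3: rho = 1 - 6*124 / (9*(9^2 - 1)) = 1 - 744/720 = -0.033333.
Step 4: Under H0, t = rho * sqrt((n-2)/(1-rho^2)) = -0.0882 ~ t(7).
Step 5: Two-sided p-value from the t-distribution with 7 df = 0.932157.
Step 6: alpha = 0.1. fail to reject H0.

rho = -0.0333, p = 0.932157, fail to reject H0 at alpha = 0.1.


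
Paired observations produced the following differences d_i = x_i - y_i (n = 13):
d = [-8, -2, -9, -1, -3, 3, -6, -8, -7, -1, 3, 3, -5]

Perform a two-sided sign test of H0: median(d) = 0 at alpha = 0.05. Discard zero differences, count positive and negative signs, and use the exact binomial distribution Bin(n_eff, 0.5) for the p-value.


Step 1: Discard zero differences. Original n = 13; n_eff = number of nonzero differences = 13.
Nonzero differences (with sign): -8, -2, -9, -1, -3, +3, -6, -8, -7, -1, +3, +3, -5
Step 2: Count signs: positive = 3, negative = 10.
Step 3: Under H0: P(positive) = 0.5, so the number of positives S ~ Bin(13, 0.5).
Step 4: Two-sided exact p-value = sum of Bin(13,0.5) probabilities at or below the observed probability = 0.092285.
Step 5: alpha = 0.05. fail to reject H0.

n_eff = 13, pos = 3, neg = 10, p = 0.092285, fail to reject H0.


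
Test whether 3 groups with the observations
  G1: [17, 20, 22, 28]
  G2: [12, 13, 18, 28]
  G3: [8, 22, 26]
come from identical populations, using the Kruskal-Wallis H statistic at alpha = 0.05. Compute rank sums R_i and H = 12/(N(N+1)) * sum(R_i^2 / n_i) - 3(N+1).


Step 1: Combine all N = 11 observations and assign midranks.
sorted (value, group, rank): (8,G3,1), (12,G2,2), (13,G2,3), (17,G1,4), (18,G2,5), (20,G1,6), (22,G1,7.5), (22,G3,7.5), (26,G3,9), (28,G1,10.5), (28,G2,10.5)
Step 2: Sum ranks within each group.
R_1 = 28 (n_1 = 4)
R_2 = 20.5 (n_2 = 4)
R_3 = 17.5 (n_3 = 3)
Step 3: H = 12/(N(N+1)) * sum(R_i^2/n_i) - 3(N+1)
     = 12/(11*12) * (28^2/4 + 20.5^2/4 + 17.5^2/3) - 3*12
     = 0.090909 * 403.146 - 36
     = 0.649621.
Step 4: Ties present; correction factor C = 1 - 12/(11^3 - 11) = 0.990909. Corrected H = 0.649621 / 0.990909 = 0.655581.
Step 5: Under H0, H ~ chi^2(2); p-value = 0.720514.
Step 6: alpha = 0.05. fail to reject H0.

H = 0.6556, df = 2, p = 0.720514, fail to reject H0.


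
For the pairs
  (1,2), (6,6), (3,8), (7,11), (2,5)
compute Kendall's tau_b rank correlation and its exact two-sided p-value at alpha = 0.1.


Step 1: Enumerate the 10 unordered pairs (i,j) with i<j and classify each by sign(x_j-x_i) * sign(y_j-y_i).
  (1,2):dx=+5,dy=+4->C; (1,3):dx=+2,dy=+6->C; (1,4):dx=+6,dy=+9->C; (1,5):dx=+1,dy=+3->C
  (2,3):dx=-3,dy=+2->D; (2,4):dx=+1,dy=+5->C; (2,5):dx=-4,dy=-1->C; (3,4):dx=+4,dy=+3->C
  (3,5):dx=-1,dy=-3->C; (4,5):dx=-5,dy=-6->C
Step 2: C = 9, D = 1, total pairs = 10.
Step 3: tau = (C - D)/(n(n-1)/2) = (9 - 1)/10 = 0.800000.
Step 4: Exact two-sided p-value (enumerate n! = 120 permutations of y under H0): p = 0.083333.
Step 5: alpha = 0.1. reject H0.

tau_b = 0.8000 (C=9, D=1), p = 0.083333, reject H0.


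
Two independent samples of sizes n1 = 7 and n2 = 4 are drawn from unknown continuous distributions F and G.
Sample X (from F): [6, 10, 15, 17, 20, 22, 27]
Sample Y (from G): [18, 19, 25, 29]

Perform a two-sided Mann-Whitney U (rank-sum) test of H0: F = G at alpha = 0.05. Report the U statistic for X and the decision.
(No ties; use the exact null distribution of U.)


Step 1: Combine and sort all 11 observations; assign midranks.
sorted (value, group): (6,X), (10,X), (15,X), (17,X), (18,Y), (19,Y), (20,X), (22,X), (25,Y), (27,X), (29,Y)
ranks: 6->1, 10->2, 15->3, 17->4, 18->5, 19->6, 20->7, 22->8, 25->9, 27->10, 29->11
Step 2: Rank sum for X: R1 = 1 + 2 + 3 + 4 + 7 + 8 + 10 = 35.
Step 3: U_X = R1 - n1(n1+1)/2 = 35 - 7*8/2 = 35 - 28 = 7.
       U_Y = n1*n2 - U_X = 28 - 7 = 21.
Step 4: No ties, so the exact null distribution of U (based on enumerating the C(11,7) = 330 equally likely rank assignments) gives the two-sided p-value.
Step 5: p-value = 0.230303; compare to alpha = 0.05. fail to reject H0.

U_X = 7, p = 0.230303, fail to reject H0 at alpha = 0.05.


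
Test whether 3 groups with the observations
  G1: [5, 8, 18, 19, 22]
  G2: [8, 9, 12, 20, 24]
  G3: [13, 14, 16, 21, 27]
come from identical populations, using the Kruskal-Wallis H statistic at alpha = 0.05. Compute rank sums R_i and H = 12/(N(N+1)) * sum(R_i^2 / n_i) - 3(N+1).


Step 1: Combine all N = 15 observations and assign midranks.
sorted (value, group, rank): (5,G1,1), (8,G1,2.5), (8,G2,2.5), (9,G2,4), (12,G2,5), (13,G3,6), (14,G3,7), (16,G3,8), (18,G1,9), (19,G1,10), (20,G2,11), (21,G3,12), (22,G1,13), (24,G2,14), (27,G3,15)
Step 2: Sum ranks within each group.
R_1 = 35.5 (n_1 = 5)
R_2 = 36.5 (n_2 = 5)
R_3 = 48 (n_3 = 5)
Step 3: H = 12/(N(N+1)) * sum(R_i^2/n_i) - 3(N+1)
     = 12/(15*16) * (35.5^2/5 + 36.5^2/5 + 48^2/5) - 3*16
     = 0.050000 * 979.3 - 48
     = 0.965000.
Step 4: Ties present; correction factor C = 1 - 6/(15^3 - 15) = 0.998214. Corrected H = 0.965000 / 0.998214 = 0.966726.
Step 5: Under H0, H ~ chi^2(2); p-value = 0.616706.
Step 6: alpha = 0.05. fail to reject H0.

H = 0.9667, df = 2, p = 0.616706, fail to reject H0.


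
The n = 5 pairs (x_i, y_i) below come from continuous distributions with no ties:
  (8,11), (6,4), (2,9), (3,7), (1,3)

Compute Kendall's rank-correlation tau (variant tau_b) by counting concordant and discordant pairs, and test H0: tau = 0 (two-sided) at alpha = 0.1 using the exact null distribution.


Step 1: Enumerate the 10 unordered pairs (i,j) with i<j and classify each by sign(x_j-x_i) * sign(y_j-y_i).
  (1,2):dx=-2,dy=-7->C; (1,3):dx=-6,dy=-2->C; (1,4):dx=-5,dy=-4->C; (1,5):dx=-7,dy=-8->C
  (2,3):dx=-4,dy=+5->D; (2,4):dx=-3,dy=+3->D; (2,5):dx=-5,dy=-1->C; (3,4):dx=+1,dy=-2->D
  (3,5):dx=-1,dy=-6->C; (4,5):dx=-2,dy=-4->C
Step 2: C = 7, D = 3, total pairs = 10.
Step 3: tau = (C - D)/(n(n-1)/2) = (7 - 3)/10 = 0.400000.
Step 4: Exact two-sided p-value (enumerate n! = 120 permutations of y under H0): p = 0.483333.
Step 5: alpha = 0.1. fail to reject H0.

tau_b = 0.4000 (C=7, D=3), p = 0.483333, fail to reject H0.


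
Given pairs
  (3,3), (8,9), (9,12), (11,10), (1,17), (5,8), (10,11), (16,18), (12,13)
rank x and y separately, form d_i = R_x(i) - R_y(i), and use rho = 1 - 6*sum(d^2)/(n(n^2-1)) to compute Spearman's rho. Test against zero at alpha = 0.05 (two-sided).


Step 1: Rank x and y separately (midranks; no ties here).
rank(x): 3->2, 8->4, 9->5, 11->7, 1->1, 5->3, 10->6, 16->9, 12->8
rank(y): 3->1, 9->3, 12->6, 10->4, 17->8, 8->2, 11->5, 18->9, 13->7
Step 2: d_i = R_x(i) - R_y(i); compute d_i^2.
  (2-1)^2=1, (4-3)^2=1, (5-6)^2=1, (7-4)^2=9, (1-8)^2=49, (3-2)^2=1, (6-5)^2=1, (9-9)^2=0, (8-7)^2=1
sum(d^2) = 64.
Step 3: rho = 1 - 6*64 / (9*(9^2 - 1)) = 1 - 384/720 = 0.466667.
Step 4: Under H0, t = rho * sqrt((n-2)/(1-rho^2)) = 1.3960 ~ t(7).
Step 5: Two-sided p-value from the t-distribution with 7 df = 0.205386.
Step 6: alpha = 0.05. fail to reject H0.

rho = 0.4667, p = 0.205386, fail to reject H0 at alpha = 0.05.


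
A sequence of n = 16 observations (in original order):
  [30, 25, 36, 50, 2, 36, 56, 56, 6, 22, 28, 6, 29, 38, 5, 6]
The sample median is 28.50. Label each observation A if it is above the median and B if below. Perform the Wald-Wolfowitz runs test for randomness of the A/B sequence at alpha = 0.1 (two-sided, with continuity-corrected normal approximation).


Step 1: Compute median = 28.50; label A = above, B = below.
Labels in order: ABAABAAABBBBAABB  (n_A = 8, n_B = 8)
Step 2: Count runs R = 8.
Step 3: Under H0 (random ordering), E[R] = 2*n_A*n_B/(n_A+n_B) + 1 = 2*8*8/16 + 1 = 9.0000.
        Var[R] = 2*n_A*n_B*(2*n_A*n_B - n_A - n_B) / ((n_A+n_B)^2 * (n_A+n_B-1)) = 14336/3840 = 3.7333.
        SD[R] = 1.9322.
Step 4: Continuity-corrected z = (R + 0.5 - E[R]) / SD[R] = (8 + 0.5 - 9.0000) / 1.9322 = -0.2588.
Step 5: Two-sided p-value via normal approximation = 2*(1 - Phi(|z|)) = 0.795809.
Step 6: alpha = 0.1. fail to reject H0.

R = 8, z = -0.2588, p = 0.795809, fail to reject H0.


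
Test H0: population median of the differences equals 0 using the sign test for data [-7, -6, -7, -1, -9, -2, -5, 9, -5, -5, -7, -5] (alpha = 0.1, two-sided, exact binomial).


Step 1: Discard zero differences. Original n = 12; n_eff = number of nonzero differences = 12.
Nonzero differences (with sign): -7, -6, -7, -1, -9, -2, -5, +9, -5, -5, -7, -5
Step 2: Count signs: positive = 1, negative = 11.
Step 3: Under H0: P(positive) = 0.5, so the number of positives S ~ Bin(12, 0.5).
Step 4: Two-sided exact p-value = sum of Bin(12,0.5) probabilities at or below the observed probability = 0.006348.
Step 5: alpha = 0.1. reject H0.

n_eff = 12, pos = 1, neg = 11, p = 0.006348, reject H0.


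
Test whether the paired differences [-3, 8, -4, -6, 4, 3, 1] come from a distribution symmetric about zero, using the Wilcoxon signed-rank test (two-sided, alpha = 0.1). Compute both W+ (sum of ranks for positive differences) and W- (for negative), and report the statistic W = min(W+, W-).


Step 1: Drop any zero differences (none here) and take |d_i|.
|d| = [3, 8, 4, 6, 4, 3, 1]
Step 2: Midrank |d_i| (ties get averaged ranks).
ranks: |3|->2.5, |8|->7, |4|->4.5, |6|->6, |4|->4.5, |3|->2.5, |1|->1
Step 3: Attach original signs; sum ranks with positive sign and with negative sign.
W+ = 7 + 4.5 + 2.5 + 1 = 15
W- = 2.5 + 4.5 + 6 = 13
(Check: W+ + W- = 28 should equal n(n+1)/2 = 28.)
Step 4: Test statistic W = min(W+, W-) = 13.
Step 5: Ties in |d|, so use the tie-corrected normal approximation.
        E[W] = n(n+1)/4 = 7*8/4 = 14.
        Tie groups: |d|=3 (t=2), |d|=4 (t=2); sum(t^3 - t) = 12.
        Var[W] = n(n+1)(2n+1)/24 - sum(t^3-t)/48 = 840/24 - 12/48 = 34.75.
        z = (W - E[W]) / sqrt(Var[W]) = (13 - 14) / 5.8949 = -0.1696.
        Two-sided p = 2*Phi(z) = 0.865295.
Step 6: alpha = 0.1. fail to reject H0.

W+ = 15, W- = 13, W = min = 13, p = 0.865295, fail to reject H0.


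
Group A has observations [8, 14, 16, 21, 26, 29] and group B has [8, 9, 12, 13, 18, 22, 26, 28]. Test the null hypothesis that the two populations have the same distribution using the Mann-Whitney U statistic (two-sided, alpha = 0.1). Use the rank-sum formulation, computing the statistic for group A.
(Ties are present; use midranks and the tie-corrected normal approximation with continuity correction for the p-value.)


Step 1: Combine and sort all 14 observations; assign midranks.
sorted (value, group): (8,X), (8,Y), (9,Y), (12,Y), (13,Y), (14,X), (16,X), (18,Y), (21,X), (22,Y), (26,X), (26,Y), (28,Y), (29,X)
ranks: 8->1.5, 8->1.5, 9->3, 12->4, 13->5, 14->6, 16->7, 18->8, 21->9, 22->10, 26->11.5, 26->11.5, 28->13, 29->14
Step 2: Rank sum for X: R1 = 1.5 + 6 + 7 + 9 + 11.5 + 14 = 49.
Step 3: U_X = R1 - n1(n1+1)/2 = 49 - 6*7/2 = 49 - 21 = 28.
       U_Y = n1*n2 - U_X = 48 - 28 = 20.
Step 4: Ties are present, so use the tie-corrected normal approximation (with continuity correction) for the p-value.
Step 5: p-value = 0.650661; compare to alpha = 0.1. fail to reject H0.

U_X = 28, p = 0.650661, fail to reject H0 at alpha = 0.1.


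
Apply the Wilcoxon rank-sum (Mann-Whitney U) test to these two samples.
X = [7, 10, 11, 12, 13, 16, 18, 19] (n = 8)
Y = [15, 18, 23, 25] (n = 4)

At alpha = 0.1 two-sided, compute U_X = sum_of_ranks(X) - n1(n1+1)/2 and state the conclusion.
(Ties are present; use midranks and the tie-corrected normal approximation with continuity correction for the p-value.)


Step 1: Combine and sort all 12 observations; assign midranks.
sorted (value, group): (7,X), (10,X), (11,X), (12,X), (13,X), (15,Y), (16,X), (18,X), (18,Y), (19,X), (23,Y), (25,Y)
ranks: 7->1, 10->2, 11->3, 12->4, 13->5, 15->6, 16->7, 18->8.5, 18->8.5, 19->10, 23->11, 25->12
Step 2: Rank sum for X: R1 = 1 + 2 + 3 + 4 + 5 + 7 + 8.5 + 10 = 40.5.
Step 3: U_X = R1 - n1(n1+1)/2 = 40.5 - 8*9/2 = 40.5 - 36 = 4.5.
       U_Y = n1*n2 - U_X = 32 - 4.5 = 27.5.
Step 4: Ties are present, so use the tie-corrected normal approximation (with continuity correction) for the p-value.
Step 5: p-value = 0.061271; compare to alpha = 0.1. reject H0.

U_X = 4.5, p = 0.061271, reject H0 at alpha = 0.1.


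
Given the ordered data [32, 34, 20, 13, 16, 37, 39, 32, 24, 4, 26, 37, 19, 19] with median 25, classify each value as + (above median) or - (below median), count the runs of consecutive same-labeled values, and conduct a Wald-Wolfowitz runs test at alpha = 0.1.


Step 1: Compute median = 25; label A = above, B = below.
Labels in order: AABBBAAABBAABB  (n_A = 7, n_B = 7)
Step 2: Count runs R = 6.
Step 3: Under H0 (random ordering), E[R] = 2*n_A*n_B/(n_A+n_B) + 1 = 2*7*7/14 + 1 = 8.0000.
        Var[R] = 2*n_A*n_B*(2*n_A*n_B - n_A - n_B) / ((n_A+n_B)^2 * (n_A+n_B-1)) = 8232/2548 = 3.2308.
        SD[R] = 1.7974.
Step 4: Continuity-corrected z = (R + 0.5 - E[R]) / SD[R] = (6 + 0.5 - 8.0000) / 1.7974 = -0.8345.
Step 5: Two-sided p-value via normal approximation = 2*(1 - Phi(|z|)) = 0.403986.
Step 6: alpha = 0.1. fail to reject H0.

R = 6, z = -0.8345, p = 0.403986, fail to reject H0.


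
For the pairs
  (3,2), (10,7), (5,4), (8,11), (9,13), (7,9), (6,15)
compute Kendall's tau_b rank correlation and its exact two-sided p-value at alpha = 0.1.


Step 1: Enumerate the 21 unordered pairs (i,j) with i<j and classify each by sign(x_j-x_i) * sign(y_j-y_i).
  (1,2):dx=+7,dy=+5->C; (1,3):dx=+2,dy=+2->C; (1,4):dx=+5,dy=+9->C; (1,5):dx=+6,dy=+11->C
  (1,6):dx=+4,dy=+7->C; (1,7):dx=+3,dy=+13->C; (2,3):dx=-5,dy=-3->C; (2,4):dx=-2,dy=+4->D
  (2,5):dx=-1,dy=+6->D; (2,6):dx=-3,dy=+2->D; (2,7):dx=-4,dy=+8->D; (3,4):dx=+3,dy=+7->C
  (3,5):dx=+4,dy=+9->C; (3,6):dx=+2,dy=+5->C; (3,7):dx=+1,dy=+11->C; (4,5):dx=+1,dy=+2->C
  (4,6):dx=-1,dy=-2->C; (4,7):dx=-2,dy=+4->D; (5,6):dx=-2,dy=-4->C; (5,7):dx=-3,dy=+2->D
  (6,7):dx=-1,dy=+6->D
Step 2: C = 14, D = 7, total pairs = 21.
Step 3: tau = (C - D)/(n(n-1)/2) = (14 - 7)/21 = 0.333333.
Step 4: Exact two-sided p-value (enumerate n! = 5040 permutations of y under H0): p = 0.381349.
Step 5: alpha = 0.1. fail to reject H0.

tau_b = 0.3333 (C=14, D=7), p = 0.381349, fail to reject H0.


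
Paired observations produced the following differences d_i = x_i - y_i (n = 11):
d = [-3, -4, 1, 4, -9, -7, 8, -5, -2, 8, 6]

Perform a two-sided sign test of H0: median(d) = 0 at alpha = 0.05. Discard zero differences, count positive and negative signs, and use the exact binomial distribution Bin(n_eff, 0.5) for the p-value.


Step 1: Discard zero differences. Original n = 11; n_eff = number of nonzero differences = 11.
Nonzero differences (with sign): -3, -4, +1, +4, -9, -7, +8, -5, -2, +8, +6
Step 2: Count signs: positive = 5, negative = 6.
Step 3: Under H0: P(positive) = 0.5, so the number of positives S ~ Bin(11, 0.5).
Step 4: Two-sided exact p-value = sum of Bin(11,0.5) probabilities at or below the observed probability = 1.000000.
Step 5: alpha = 0.05. fail to reject H0.

n_eff = 11, pos = 5, neg = 6, p = 1.000000, fail to reject H0.


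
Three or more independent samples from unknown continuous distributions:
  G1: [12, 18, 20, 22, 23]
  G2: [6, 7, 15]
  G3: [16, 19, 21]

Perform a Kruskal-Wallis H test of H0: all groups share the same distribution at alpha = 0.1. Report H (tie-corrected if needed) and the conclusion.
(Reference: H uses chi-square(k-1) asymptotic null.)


Step 1: Combine all N = 11 observations and assign midranks.
sorted (value, group, rank): (6,G2,1), (7,G2,2), (12,G1,3), (15,G2,4), (16,G3,5), (18,G1,6), (19,G3,7), (20,G1,8), (21,G3,9), (22,G1,10), (23,G1,11)
Step 2: Sum ranks within each group.
R_1 = 38 (n_1 = 5)
R_2 = 7 (n_2 = 3)
R_3 = 21 (n_3 = 3)
Step 3: H = 12/(N(N+1)) * sum(R_i^2/n_i) - 3(N+1)
     = 12/(11*12) * (38^2/5 + 7^2/3 + 21^2/3) - 3*12
     = 0.090909 * 452.133 - 36
     = 5.103030.
Step 4: No ties, so H is used without correction.
Step 5: Under H0, H ~ chi^2(2); p-value = 0.077963.
Step 6: alpha = 0.1. reject H0.

H = 5.1030, df = 2, p = 0.077963, reject H0.


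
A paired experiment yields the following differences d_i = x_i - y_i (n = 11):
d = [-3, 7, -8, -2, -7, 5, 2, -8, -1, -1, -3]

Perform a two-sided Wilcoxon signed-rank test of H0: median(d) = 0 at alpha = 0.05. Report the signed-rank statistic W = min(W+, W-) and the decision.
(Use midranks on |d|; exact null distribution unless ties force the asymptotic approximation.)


Step 1: Drop any zero differences (none here) and take |d_i|.
|d| = [3, 7, 8, 2, 7, 5, 2, 8, 1, 1, 3]
Step 2: Midrank |d_i| (ties get averaged ranks).
ranks: |3|->5.5, |7|->8.5, |8|->10.5, |2|->3.5, |7|->8.5, |5|->7, |2|->3.5, |8|->10.5, |1|->1.5, |1|->1.5, |3|->5.5
Step 3: Attach original signs; sum ranks with positive sign and with negative sign.
W+ = 8.5 + 7 + 3.5 = 19
W- = 5.5 + 10.5 + 3.5 + 8.5 + 10.5 + 1.5 + 1.5 + 5.5 = 47
(Check: W+ + W- = 66 should equal n(n+1)/2 = 66.)
Step 4: Test statistic W = min(W+, W-) = 19.
Step 5: Ties in |d|, so use the tie-corrected normal approximation.
        E[W] = n(n+1)/4 = 11*12/4 = 33.
        Tie groups: |d|=1 (t=2), |d|=2 (t=2), |d|=3 (t=2), |d|=7 (t=2), |d|=8 (t=2); sum(t^3 - t) = 30.
        Var[W] = n(n+1)(2n+1)/24 - sum(t^3-t)/48 = 3036/24 - 30/48 = 125.875.
        z = (W - E[W]) / sqrt(Var[W]) = (19 - 33) / 11.2194 = -1.2478.
        Two-sided p = 2*Phi(z) = 0.212090.
Step 6: alpha = 0.05. fail to reject H0.

W+ = 19, W- = 47, W = min = 19, p = 0.212090, fail to reject H0.


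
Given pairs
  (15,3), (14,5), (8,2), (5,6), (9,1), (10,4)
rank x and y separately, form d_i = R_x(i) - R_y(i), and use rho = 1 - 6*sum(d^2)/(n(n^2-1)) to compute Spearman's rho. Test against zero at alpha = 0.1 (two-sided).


Step 1: Rank x and y separately (midranks; no ties here).
rank(x): 15->6, 14->5, 8->2, 5->1, 9->3, 10->4
rank(y): 3->3, 5->5, 2->2, 6->6, 1->1, 4->4
Step 2: d_i = R_x(i) - R_y(i); compute d_i^2.
  (6-3)^2=9, (5-5)^2=0, (2-2)^2=0, (1-6)^2=25, (3-1)^2=4, (4-4)^2=0
sum(d^2) = 38.
Step 3: rho = 1 - 6*38 / (6*(6^2 - 1)) = 1 - 228/210 = -0.085714.
Step 4: Under H0, t = rho * sqrt((n-2)/(1-rho^2)) = -0.1721 ~ t(4).
Step 5: Two-sided p-value from the t-distribution with 4 df = 0.871743.
Step 6: alpha = 0.1. fail to reject H0.

rho = -0.0857, p = 0.871743, fail to reject H0 at alpha = 0.1.


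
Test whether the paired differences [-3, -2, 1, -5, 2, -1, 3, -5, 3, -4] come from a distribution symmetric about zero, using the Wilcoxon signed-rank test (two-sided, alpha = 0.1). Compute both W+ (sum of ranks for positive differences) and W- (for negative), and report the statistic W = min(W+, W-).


Step 1: Drop any zero differences (none here) and take |d_i|.
|d| = [3, 2, 1, 5, 2, 1, 3, 5, 3, 4]
Step 2: Midrank |d_i| (ties get averaged ranks).
ranks: |3|->6, |2|->3.5, |1|->1.5, |5|->9.5, |2|->3.5, |1|->1.5, |3|->6, |5|->9.5, |3|->6, |4|->8
Step 3: Attach original signs; sum ranks with positive sign and with negative sign.
W+ = 1.5 + 3.5 + 6 + 6 = 17
W- = 6 + 3.5 + 9.5 + 1.5 + 9.5 + 8 = 38
(Check: W+ + W- = 55 should equal n(n+1)/2 = 55.)
Step 4: Test statistic W = min(W+, W-) = 17.
Step 5: Ties in |d|, so use the tie-corrected normal approximation.
        E[W] = n(n+1)/4 = 10*11/4 = 27.5.
        Tie groups: |d|=1 (t=2), |d|=2 (t=2), |d|=3 (t=3), |d|=5 (t=2); sum(t^3 - t) = 42.
        Var[W] = n(n+1)(2n+1)/24 - sum(t^3-t)/48 = 2310/24 - 42/48 = 95.375.
        z = (W - E[W]) / sqrt(Var[W]) = (17 - 27.5) / 9.7660 = -1.0752.
        Two-sided p = 2*Phi(z) = 0.282304.
Step 6: alpha = 0.1. fail to reject H0.

W+ = 17, W- = 38, W = min = 17, p = 0.282304, fail to reject H0.


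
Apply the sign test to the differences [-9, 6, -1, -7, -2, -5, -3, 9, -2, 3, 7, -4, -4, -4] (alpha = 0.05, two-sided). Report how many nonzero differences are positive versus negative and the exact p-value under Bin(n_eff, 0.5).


Step 1: Discard zero differences. Original n = 14; n_eff = number of nonzero differences = 14.
Nonzero differences (with sign): -9, +6, -1, -7, -2, -5, -3, +9, -2, +3, +7, -4, -4, -4
Step 2: Count signs: positive = 4, negative = 10.
Step 3: Under H0: P(positive) = 0.5, so the number of positives S ~ Bin(14, 0.5).
Step 4: Two-sided exact p-value = sum of Bin(14,0.5) probabilities at or below the observed probability = 0.179565.
Step 5: alpha = 0.05. fail to reject H0.

n_eff = 14, pos = 4, neg = 10, p = 0.179565, fail to reject H0.


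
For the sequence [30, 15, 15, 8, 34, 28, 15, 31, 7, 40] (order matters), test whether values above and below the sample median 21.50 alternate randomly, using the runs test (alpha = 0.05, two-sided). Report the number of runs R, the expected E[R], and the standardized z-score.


Step 1: Compute median = 21.50; label A = above, B = below.
Labels in order: ABBBAABABA  (n_A = 5, n_B = 5)
Step 2: Count runs R = 7.
Step 3: Under H0 (random ordering), E[R] = 2*n_A*n_B/(n_A+n_B) + 1 = 2*5*5/10 + 1 = 6.0000.
        Var[R] = 2*n_A*n_B*(2*n_A*n_B - n_A - n_B) / ((n_A+n_B)^2 * (n_A+n_B-1)) = 2000/900 = 2.2222.
        SD[R] = 1.4907.
Step 4: Continuity-corrected z = (R - 0.5 - E[R]) / SD[R] = (7 - 0.5 - 6.0000) / 1.4907 = 0.3354.
Step 5: Two-sided p-value via normal approximation = 2*(1 - Phi(|z|)) = 0.737316.
Step 6: alpha = 0.05. fail to reject H0.

R = 7, z = 0.3354, p = 0.737316, fail to reject H0.


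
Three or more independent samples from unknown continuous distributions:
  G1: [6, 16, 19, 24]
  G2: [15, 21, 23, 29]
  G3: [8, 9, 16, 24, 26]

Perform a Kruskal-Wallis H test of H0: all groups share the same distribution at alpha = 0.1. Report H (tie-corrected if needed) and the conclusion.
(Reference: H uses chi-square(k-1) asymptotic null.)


Step 1: Combine all N = 13 observations and assign midranks.
sorted (value, group, rank): (6,G1,1), (8,G3,2), (9,G3,3), (15,G2,4), (16,G1,5.5), (16,G3,5.5), (19,G1,7), (21,G2,8), (23,G2,9), (24,G1,10.5), (24,G3,10.5), (26,G3,12), (29,G2,13)
Step 2: Sum ranks within each group.
R_1 = 24 (n_1 = 4)
R_2 = 34 (n_2 = 4)
R_3 = 33 (n_3 = 5)
Step 3: H = 12/(N(N+1)) * sum(R_i^2/n_i) - 3(N+1)
     = 12/(13*14) * (24^2/4 + 34^2/4 + 33^2/5) - 3*14
     = 0.065934 * 650.8 - 42
     = 0.909890.
Step 4: Ties present; correction factor C = 1 - 12/(13^3 - 13) = 0.994505. Corrected H = 0.909890 / 0.994505 = 0.914917.
Step 5: Under H0, H ~ chi^2(2); p-value = 0.632890.
Step 6: alpha = 0.1. fail to reject H0.

H = 0.9149, df = 2, p = 0.632890, fail to reject H0.


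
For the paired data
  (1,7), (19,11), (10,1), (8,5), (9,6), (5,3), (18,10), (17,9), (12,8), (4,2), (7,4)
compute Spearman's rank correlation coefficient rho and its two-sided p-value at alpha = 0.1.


Step 1: Rank x and y separately (midranks; no ties here).
rank(x): 1->1, 19->11, 10->7, 8->5, 9->6, 5->3, 18->10, 17->9, 12->8, 4->2, 7->4
rank(y): 7->7, 11->11, 1->1, 5->5, 6->6, 3->3, 10->10, 9->9, 8->8, 2->2, 4->4
Step 2: d_i = R_x(i) - R_y(i); compute d_i^2.
  (1-7)^2=36, (11-11)^2=0, (7-1)^2=36, (5-5)^2=0, (6-6)^2=0, (3-3)^2=0, (10-10)^2=0, (9-9)^2=0, (8-8)^2=0, (2-2)^2=0, (4-4)^2=0
sum(d^2) = 72.
Step 3: rho = 1 - 6*72 / (11*(11^2 - 1)) = 1 - 432/1320 = 0.672727.
Step 4: Under H0, t = rho * sqrt((n-2)/(1-rho^2)) = 2.7277 ~ t(9).
Step 5: Two-sided p-value from the t-distribution with 9 df = 0.023313.
Step 6: alpha = 0.1. reject H0.

rho = 0.6727, p = 0.023313, reject H0 at alpha = 0.1.


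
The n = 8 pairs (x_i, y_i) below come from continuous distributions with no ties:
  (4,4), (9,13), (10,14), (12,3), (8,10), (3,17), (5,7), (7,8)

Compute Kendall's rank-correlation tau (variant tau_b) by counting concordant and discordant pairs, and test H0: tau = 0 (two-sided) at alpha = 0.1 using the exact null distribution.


Step 1: Enumerate the 28 unordered pairs (i,j) with i<j and classify each by sign(x_j-x_i) * sign(y_j-y_i).
  (1,2):dx=+5,dy=+9->C; (1,3):dx=+6,dy=+10->C; (1,4):dx=+8,dy=-1->D; (1,5):dx=+4,dy=+6->C
  (1,6):dx=-1,dy=+13->D; (1,7):dx=+1,dy=+3->C; (1,8):dx=+3,dy=+4->C; (2,3):dx=+1,dy=+1->C
  (2,4):dx=+3,dy=-10->D; (2,5):dx=-1,dy=-3->C; (2,6):dx=-6,dy=+4->D; (2,7):dx=-4,dy=-6->C
  (2,8):dx=-2,dy=-5->C; (3,4):dx=+2,dy=-11->D; (3,5):dx=-2,dy=-4->C; (3,6):dx=-7,dy=+3->D
  (3,7):dx=-5,dy=-7->C; (3,8):dx=-3,dy=-6->C; (4,5):dx=-4,dy=+7->D; (4,6):dx=-9,dy=+14->D
  (4,7):dx=-7,dy=+4->D; (4,8):dx=-5,dy=+5->D; (5,6):dx=-5,dy=+7->D; (5,7):dx=-3,dy=-3->C
  (5,8):dx=-1,dy=-2->C; (6,7):dx=+2,dy=-10->D; (6,8):dx=+4,dy=-9->D; (7,8):dx=+2,dy=+1->C
Step 2: C = 15, D = 13, total pairs = 28.
Step 3: tau = (C - D)/(n(n-1)/2) = (15 - 13)/28 = 0.071429.
Step 4: Exact two-sided p-value (enumerate n! = 40320 permutations of y under H0): p = 0.904861.
Step 5: alpha = 0.1. fail to reject H0.

tau_b = 0.0714 (C=15, D=13), p = 0.904861, fail to reject H0.


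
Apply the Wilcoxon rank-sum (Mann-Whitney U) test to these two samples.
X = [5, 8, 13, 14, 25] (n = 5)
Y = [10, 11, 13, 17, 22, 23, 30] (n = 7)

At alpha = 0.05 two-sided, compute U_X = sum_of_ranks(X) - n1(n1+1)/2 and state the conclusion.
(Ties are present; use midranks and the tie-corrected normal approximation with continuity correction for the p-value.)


Step 1: Combine and sort all 12 observations; assign midranks.
sorted (value, group): (5,X), (8,X), (10,Y), (11,Y), (13,X), (13,Y), (14,X), (17,Y), (22,Y), (23,Y), (25,X), (30,Y)
ranks: 5->1, 8->2, 10->3, 11->4, 13->5.5, 13->5.5, 14->7, 17->8, 22->9, 23->10, 25->11, 30->12
Step 2: Rank sum for X: R1 = 1 + 2 + 5.5 + 7 + 11 = 26.5.
Step 3: U_X = R1 - n1(n1+1)/2 = 26.5 - 5*6/2 = 26.5 - 15 = 11.5.
       U_Y = n1*n2 - U_X = 35 - 11.5 = 23.5.
Step 4: Ties are present, so use the tie-corrected normal approximation (with continuity correction) for the p-value.
Step 5: p-value = 0.370914; compare to alpha = 0.05. fail to reject H0.

U_X = 11.5, p = 0.370914, fail to reject H0 at alpha = 0.05.


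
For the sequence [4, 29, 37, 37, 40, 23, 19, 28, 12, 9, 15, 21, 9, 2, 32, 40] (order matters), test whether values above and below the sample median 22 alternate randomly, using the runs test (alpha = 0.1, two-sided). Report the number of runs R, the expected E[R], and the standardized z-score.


Step 1: Compute median = 22; label A = above, B = below.
Labels in order: BAAAAABABBBBBBAA  (n_A = 8, n_B = 8)
Step 2: Count runs R = 6.
Step 3: Under H0 (random ordering), E[R] = 2*n_A*n_B/(n_A+n_B) + 1 = 2*8*8/16 + 1 = 9.0000.
        Var[R] = 2*n_A*n_B*(2*n_A*n_B - n_A - n_B) / ((n_A+n_B)^2 * (n_A+n_B-1)) = 14336/3840 = 3.7333.
        SD[R] = 1.9322.
Step 4: Continuity-corrected z = (R + 0.5 - E[R]) / SD[R] = (6 + 0.5 - 9.0000) / 1.9322 = -1.2939.
Step 5: Two-sided p-value via normal approximation = 2*(1 - Phi(|z|)) = 0.195709.
Step 6: alpha = 0.1. fail to reject H0.

R = 6, z = -1.2939, p = 0.195709, fail to reject H0.


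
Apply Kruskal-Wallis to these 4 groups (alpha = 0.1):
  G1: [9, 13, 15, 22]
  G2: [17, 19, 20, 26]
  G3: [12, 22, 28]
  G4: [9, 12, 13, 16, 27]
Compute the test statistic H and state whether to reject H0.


Step 1: Combine all N = 16 observations and assign midranks.
sorted (value, group, rank): (9,G1,1.5), (9,G4,1.5), (12,G3,3.5), (12,G4,3.5), (13,G1,5.5), (13,G4,5.5), (15,G1,7), (16,G4,8), (17,G2,9), (19,G2,10), (20,G2,11), (22,G1,12.5), (22,G3,12.5), (26,G2,14), (27,G4,15), (28,G3,16)
Step 2: Sum ranks within each group.
R_1 = 26.5 (n_1 = 4)
R_2 = 44 (n_2 = 4)
R_3 = 32 (n_3 = 3)
R_4 = 33.5 (n_4 = 5)
Step 3: H = 12/(N(N+1)) * sum(R_i^2/n_i) - 3(N+1)
     = 12/(16*17) * (26.5^2/4 + 44^2/4 + 32^2/3 + 33.5^2/5) - 3*17
     = 0.044118 * 1225.35 - 51
     = 3.059375.
Step 4: Ties present; correction factor C = 1 - 24/(16^3 - 16) = 0.994118. Corrected H = 3.059375 / 0.994118 = 3.077478.
Step 5: Under H0, H ~ chi^2(3); p-value = 0.379833.
Step 6: alpha = 0.1. fail to reject H0.

H = 3.0775, df = 3, p = 0.379833, fail to reject H0.


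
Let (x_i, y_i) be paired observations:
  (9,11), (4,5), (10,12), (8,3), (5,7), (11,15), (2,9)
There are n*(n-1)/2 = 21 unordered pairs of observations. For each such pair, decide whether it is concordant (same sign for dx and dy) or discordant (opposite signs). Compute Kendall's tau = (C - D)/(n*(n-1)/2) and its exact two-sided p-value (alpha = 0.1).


Step 1: Enumerate the 21 unordered pairs (i,j) with i<j and classify each by sign(x_j-x_i) * sign(y_j-y_i).
  (1,2):dx=-5,dy=-6->C; (1,3):dx=+1,dy=+1->C; (1,4):dx=-1,dy=-8->C; (1,5):dx=-4,dy=-4->C
  (1,6):dx=+2,dy=+4->C; (1,7):dx=-7,dy=-2->C; (2,3):dx=+6,dy=+7->C; (2,4):dx=+4,dy=-2->D
  (2,5):dx=+1,dy=+2->C; (2,6):dx=+7,dy=+10->C; (2,7):dx=-2,dy=+4->D; (3,4):dx=-2,dy=-9->C
  (3,5):dx=-5,dy=-5->C; (3,6):dx=+1,dy=+3->C; (3,7):dx=-8,dy=-3->C; (4,5):dx=-3,dy=+4->D
  (4,6):dx=+3,dy=+12->C; (4,7):dx=-6,dy=+6->D; (5,6):dx=+6,dy=+8->C; (5,7):dx=-3,dy=+2->D
  (6,7):dx=-9,dy=-6->C
Step 2: C = 16, D = 5, total pairs = 21.
Step 3: tau = (C - D)/(n(n-1)/2) = (16 - 5)/21 = 0.523810.
Step 4: Exact two-sided p-value (enumerate n! = 5040 permutations of y under H0): p = 0.136111.
Step 5: alpha = 0.1. fail to reject H0.

tau_b = 0.5238 (C=16, D=5), p = 0.136111, fail to reject H0.


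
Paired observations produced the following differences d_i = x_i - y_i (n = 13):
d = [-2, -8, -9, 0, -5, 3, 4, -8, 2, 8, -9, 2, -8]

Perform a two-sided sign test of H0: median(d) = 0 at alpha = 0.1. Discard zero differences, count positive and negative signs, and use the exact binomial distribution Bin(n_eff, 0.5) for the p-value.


Step 1: Discard zero differences. Original n = 13; n_eff = number of nonzero differences = 12.
Nonzero differences (with sign): -2, -8, -9, -5, +3, +4, -8, +2, +8, -9, +2, -8
Step 2: Count signs: positive = 5, negative = 7.
Step 3: Under H0: P(positive) = 0.5, so the number of positives S ~ Bin(12, 0.5).
Step 4: Two-sided exact p-value = sum of Bin(12,0.5) probabilities at or below the observed probability = 0.774414.
Step 5: alpha = 0.1. fail to reject H0.

n_eff = 12, pos = 5, neg = 7, p = 0.774414, fail to reject H0.
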